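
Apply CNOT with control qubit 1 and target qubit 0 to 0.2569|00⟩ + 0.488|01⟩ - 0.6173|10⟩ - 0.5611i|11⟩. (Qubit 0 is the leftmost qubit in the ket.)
0.2569|00⟩ - 0.5611i|01⟩ - 0.6173|10⟩ + 0.488|11⟩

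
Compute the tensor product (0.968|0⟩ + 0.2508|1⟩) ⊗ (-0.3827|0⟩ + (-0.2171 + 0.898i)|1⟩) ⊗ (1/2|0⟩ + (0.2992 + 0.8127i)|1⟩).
-0.1852|000⟩ + (-0.1108 - 0.3011i)|001⟩ + (-0.1051 + 0.4346i)|010⟩ + (-0.7693 + 0.08929i)|011⟩ - 0.04799|100⟩ + (-0.02872 - 0.078i)|101⟩ + (-0.02722 + 0.1126i)|110⟩ + (-0.1993 + 0.02313i)|111⟩

amp(|b₁b₂…⟩) = product of the factor amplitudes for bits b₁, b₂, …; only kets whose every factor amplitude is nonzero survive.
|000⟩: (0.968)(-0.3827)(1/2) = -0.1852
|001⟩: (0.968)(-0.3827)(0.2992 + 0.8127i) = (-0.1108 - 0.3011i)
|010⟩: (0.968)(-0.2171 + 0.898i)(1/2) = (-0.1051 + 0.4346i)
|011⟩: (0.968)(-0.2171 + 0.898i)(0.2992 + 0.8127i) = (-0.7693 + 0.08929i)
|100⟩: (0.2508)(-0.3827)(1/2) = -0.04799
|101⟩: (0.2508)(-0.3827)(0.2992 + 0.8127i) = (-0.02872 - 0.078i)
|110⟩: (0.2508)(-0.2171 + 0.898i)(1/2) = (-0.02722 + 0.1126i)
|111⟩: (0.2508)(-0.2171 + 0.898i)(0.2992 + 0.8127i) = (-0.1993 + 0.02313i)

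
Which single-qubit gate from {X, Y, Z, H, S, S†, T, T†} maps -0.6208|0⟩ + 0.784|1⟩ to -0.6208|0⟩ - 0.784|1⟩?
Z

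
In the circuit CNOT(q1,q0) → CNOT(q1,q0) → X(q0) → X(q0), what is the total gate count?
4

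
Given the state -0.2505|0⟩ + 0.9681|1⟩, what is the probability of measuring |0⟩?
0.06275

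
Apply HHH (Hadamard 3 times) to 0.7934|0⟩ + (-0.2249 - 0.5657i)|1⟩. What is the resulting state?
(0.402 - 0.4i)|0⟩ + (0.72 + 0.4i)|1⟩

H² = I, so H^3 = H: a single Hadamard. With (a, b) = (0.7934, (-0.2249 - 0.5657i)), H gives ((a + b)/√2, (a − b)/√2) = ((0.402 - 0.4i), (0.72 + 0.4i)).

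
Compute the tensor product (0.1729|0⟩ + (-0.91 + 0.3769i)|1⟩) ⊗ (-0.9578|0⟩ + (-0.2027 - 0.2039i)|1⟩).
-0.1656|00⟩ + (-0.03505 - 0.03525i)|01⟩ + (0.8716 - 0.361i)|10⟩ + (0.2613 + 0.1092i)|11⟩

amp(|b₁b₂…⟩) = product of the factor amplitudes for bits b₁, b₂, …; only kets whose every factor amplitude is nonzero survive.
|00⟩: (0.1729)(-0.9578) = -0.1656
|01⟩: (0.1729)(-0.2027 - 0.2039i) = (-0.03505 - 0.03525i)
|10⟩: (-0.91 + 0.3769i)(-0.9578) = (0.8716 - 0.361i)
|11⟩: (-0.91 + 0.3769i)(-0.2027 - 0.2039i) = (0.2613 + 0.1092i)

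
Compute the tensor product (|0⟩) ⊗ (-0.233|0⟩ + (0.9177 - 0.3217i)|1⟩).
-0.233|00⟩ + (0.9177 - 0.3217i)|01⟩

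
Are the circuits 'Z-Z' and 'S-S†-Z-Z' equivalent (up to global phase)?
Yes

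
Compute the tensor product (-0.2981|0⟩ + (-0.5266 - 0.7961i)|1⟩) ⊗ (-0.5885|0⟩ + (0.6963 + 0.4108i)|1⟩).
0.1754|00⟩ + (-0.2076 - 0.1225i)|01⟩ + (0.3099 + 0.4685i)|10⟩ + (-0.03963 - 0.7707i)|11⟩

amp(|b₁b₂…⟩) = product of the factor amplitudes for bits b₁, b₂, …; only kets whose every factor amplitude is nonzero survive.
|00⟩: (-0.2981)(-0.5885) = 0.1754
|01⟩: (-0.2981)(0.6963 + 0.4108i) = (-0.2076 - 0.1225i)
|10⟩: (-0.5266 - 0.7961i)(-0.5885) = (0.3099 + 0.4685i)
|11⟩: (-0.5266 - 0.7961i)(0.6963 + 0.4108i) = (-0.03963 - 0.7707i)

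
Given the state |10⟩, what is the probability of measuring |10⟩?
1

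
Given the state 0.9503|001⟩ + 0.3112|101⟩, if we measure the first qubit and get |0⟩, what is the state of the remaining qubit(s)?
|01⟩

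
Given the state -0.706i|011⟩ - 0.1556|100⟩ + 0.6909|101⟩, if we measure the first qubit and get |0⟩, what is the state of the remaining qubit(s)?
-i|11⟩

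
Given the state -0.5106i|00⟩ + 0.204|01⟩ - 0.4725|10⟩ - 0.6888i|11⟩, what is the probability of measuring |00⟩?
0.2607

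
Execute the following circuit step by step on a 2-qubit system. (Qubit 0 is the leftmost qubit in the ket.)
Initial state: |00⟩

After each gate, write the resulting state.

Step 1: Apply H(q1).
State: 1/√2|00⟩ + 1/√2|01⟩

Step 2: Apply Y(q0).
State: (1/√2)i|10⟩ + (1/√2)i|11⟩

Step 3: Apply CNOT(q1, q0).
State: (1/√2)i|01⟩ + (1/√2)i|10⟩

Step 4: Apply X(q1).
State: (1/√2)i|00⟩ + (1/√2)i|11⟩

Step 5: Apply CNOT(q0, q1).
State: (1/√2)i|00⟩ + (1/√2)i|10⟩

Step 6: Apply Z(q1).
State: (1/√2)i|00⟩ + (1/√2)i|10⟩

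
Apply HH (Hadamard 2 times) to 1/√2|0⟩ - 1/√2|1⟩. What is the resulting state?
1/√2|0⟩ - 1/√2|1⟩

H² = I, so an even number of Hadamards cancels: H^2 = I and the state is unchanged.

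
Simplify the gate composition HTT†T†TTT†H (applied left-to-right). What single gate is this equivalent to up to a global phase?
I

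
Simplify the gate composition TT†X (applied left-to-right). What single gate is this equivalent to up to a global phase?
X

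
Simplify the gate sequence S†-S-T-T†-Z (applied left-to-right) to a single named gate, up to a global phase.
Z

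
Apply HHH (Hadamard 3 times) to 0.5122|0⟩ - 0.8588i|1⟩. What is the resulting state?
(0.3622 - 0.6073i)|0⟩ + (0.3622 + 0.6073i)|1⟩

H² = I, so H^3 = H: a single Hadamard. With (a, b) = (0.5122, -0.8588i), H gives ((a + b)/√2, (a − b)/√2) = ((0.3622 - 0.6073i), (0.3622 + 0.6073i)).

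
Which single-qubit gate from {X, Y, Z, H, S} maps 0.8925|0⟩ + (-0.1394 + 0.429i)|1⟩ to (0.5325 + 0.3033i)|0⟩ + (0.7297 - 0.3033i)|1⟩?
H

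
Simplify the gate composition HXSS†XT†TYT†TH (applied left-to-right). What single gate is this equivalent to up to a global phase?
Y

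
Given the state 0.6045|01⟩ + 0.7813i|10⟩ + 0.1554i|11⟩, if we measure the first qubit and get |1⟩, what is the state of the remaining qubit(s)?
0.9808i|0⟩ + 0.1951i|1⟩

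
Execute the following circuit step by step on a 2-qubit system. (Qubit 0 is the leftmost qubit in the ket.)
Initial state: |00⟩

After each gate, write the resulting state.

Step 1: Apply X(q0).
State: |10⟩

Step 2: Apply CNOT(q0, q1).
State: |11⟩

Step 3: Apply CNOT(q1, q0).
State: |01⟩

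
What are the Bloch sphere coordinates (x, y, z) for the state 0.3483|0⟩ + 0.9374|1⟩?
(0.653, 0, -0.7574)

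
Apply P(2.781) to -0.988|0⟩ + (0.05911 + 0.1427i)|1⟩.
-0.988|0⟩ + (-0.1057 - 0.1127i)|1⟩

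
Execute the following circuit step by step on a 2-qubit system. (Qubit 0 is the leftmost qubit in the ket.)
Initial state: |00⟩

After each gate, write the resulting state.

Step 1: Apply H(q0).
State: 1/√2|00⟩ + 1/√2|10⟩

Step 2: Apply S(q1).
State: 1/√2|00⟩ + 1/√2|10⟩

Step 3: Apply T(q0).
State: 1/√2|00⟩ + (1/2 + (1/2)i)|10⟩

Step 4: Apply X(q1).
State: 1/√2|01⟩ + (1/2 + (1/2)i)|11⟩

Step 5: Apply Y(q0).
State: (1/2 - (1/2)i)|01⟩ + (1/√2)i|11⟩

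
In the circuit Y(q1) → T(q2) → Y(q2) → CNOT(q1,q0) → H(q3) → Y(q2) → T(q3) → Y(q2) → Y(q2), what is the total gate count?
9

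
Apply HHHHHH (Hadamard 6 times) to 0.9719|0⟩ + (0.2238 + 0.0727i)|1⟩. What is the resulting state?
0.9719|0⟩ + (0.2238 + 0.0727i)|1⟩

H² = I, so an even number of Hadamards cancels: H^6 = I and the state is unchanged.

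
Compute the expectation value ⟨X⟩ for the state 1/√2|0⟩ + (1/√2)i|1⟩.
0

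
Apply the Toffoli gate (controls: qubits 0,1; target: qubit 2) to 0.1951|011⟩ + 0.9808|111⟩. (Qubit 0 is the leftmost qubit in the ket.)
0.1951|011⟩ + 0.9808|110⟩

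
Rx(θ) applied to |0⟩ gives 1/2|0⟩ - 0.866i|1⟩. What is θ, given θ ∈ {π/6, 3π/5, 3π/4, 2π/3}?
2π/3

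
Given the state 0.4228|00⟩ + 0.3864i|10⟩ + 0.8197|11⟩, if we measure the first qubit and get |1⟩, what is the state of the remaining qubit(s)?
0.4264i|0⟩ + 0.9045|1⟩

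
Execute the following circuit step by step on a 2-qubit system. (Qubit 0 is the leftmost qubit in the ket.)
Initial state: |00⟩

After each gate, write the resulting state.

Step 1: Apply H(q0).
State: 1/√2|00⟩ + 1/√2|10⟩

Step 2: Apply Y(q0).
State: -(1/√2)i|00⟩ + (1/√2)i|10⟩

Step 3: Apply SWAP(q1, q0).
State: -(1/√2)i|00⟩ + (1/√2)i|01⟩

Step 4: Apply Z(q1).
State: -(1/√2)i|00⟩ - (1/√2)i|01⟩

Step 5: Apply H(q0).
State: -(1/2)i|00⟩ - (1/2)i|01⟩ - (1/2)i|10⟩ - (1/2)i|11⟩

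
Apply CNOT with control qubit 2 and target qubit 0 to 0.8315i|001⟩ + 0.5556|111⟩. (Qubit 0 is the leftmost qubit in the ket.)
0.5556|011⟩ + 0.8315i|101⟩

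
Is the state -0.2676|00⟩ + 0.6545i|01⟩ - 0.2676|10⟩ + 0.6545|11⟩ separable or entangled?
Entangled

Writing the state as a|00⟩ + b|01⟩ + c|10⟩ + d|11⟩, it is a product state iff ad − bc = 0.
Here (a, b, c, d) = (-0.2676, 0.6545i, -0.2676, 0.6545): ad − bc = (-0.2676)(0.6545) − (0.6545i)(-0.2676) = (-0.1751 + 0.1751i) ≠ 0, so the state is entangled.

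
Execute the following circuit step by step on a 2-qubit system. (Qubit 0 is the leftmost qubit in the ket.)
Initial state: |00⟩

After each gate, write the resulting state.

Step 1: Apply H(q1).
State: 1/√2|00⟩ + 1/√2|01⟩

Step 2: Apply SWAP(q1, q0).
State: 1/√2|00⟩ + 1/√2|10⟩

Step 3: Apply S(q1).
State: 1/√2|00⟩ + 1/√2|10⟩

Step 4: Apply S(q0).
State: 1/√2|00⟩ + (1/√2)i|10⟩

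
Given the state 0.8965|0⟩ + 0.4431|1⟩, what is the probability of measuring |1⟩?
0.1963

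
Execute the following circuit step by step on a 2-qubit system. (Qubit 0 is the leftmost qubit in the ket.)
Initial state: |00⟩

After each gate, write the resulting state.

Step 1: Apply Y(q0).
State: i|10⟩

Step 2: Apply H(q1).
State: (1/√2)i|10⟩ + (1/√2)i|11⟩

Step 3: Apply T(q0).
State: (-1/2 + (1/2)i)|10⟩ + (-1/2 + (1/2)i)|11⟩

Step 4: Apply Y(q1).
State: (1/2 + (1/2)i)|10⟩ + (-1/2 - (1/2)i)|11⟩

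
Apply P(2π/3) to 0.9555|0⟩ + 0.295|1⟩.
0.9555|0⟩ + (-0.1475 + 0.2555i)|1⟩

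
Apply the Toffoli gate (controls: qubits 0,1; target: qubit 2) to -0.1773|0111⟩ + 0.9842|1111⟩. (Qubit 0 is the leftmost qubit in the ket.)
-0.1773|0111⟩ + 0.9842|1101⟩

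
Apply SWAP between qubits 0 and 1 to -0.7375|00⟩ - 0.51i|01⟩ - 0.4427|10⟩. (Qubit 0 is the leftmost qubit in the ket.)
-0.7375|00⟩ - 0.4427|01⟩ - 0.51i|10⟩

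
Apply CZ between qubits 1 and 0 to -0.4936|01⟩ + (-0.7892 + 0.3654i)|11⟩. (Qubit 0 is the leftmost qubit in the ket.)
-0.4936|01⟩ + (0.7892 - 0.3654i)|11⟩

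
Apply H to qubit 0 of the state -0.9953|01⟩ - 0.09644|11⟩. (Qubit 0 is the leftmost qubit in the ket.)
-0.772|01⟩ - 0.6356|11⟩

H on qubit 0 mixes each pair of kets that differ only in qubit 0: amplitudes (a, b) of (|…0…⟩, |…1…⟩) become ((a + b)/√2, (a − b)/√2). Kets absent from the input have amplitude 0.
(|01⟩, |11⟩): (a, b) = (-0.9953, -0.09644) → (-0.772, -0.6356)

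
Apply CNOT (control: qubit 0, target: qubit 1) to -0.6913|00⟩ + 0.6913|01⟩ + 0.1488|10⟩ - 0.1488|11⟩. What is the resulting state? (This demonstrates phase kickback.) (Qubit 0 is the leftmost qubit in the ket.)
-0.6913|00⟩ + 0.6913|01⟩ - 0.1488|10⟩ + 0.1488|11⟩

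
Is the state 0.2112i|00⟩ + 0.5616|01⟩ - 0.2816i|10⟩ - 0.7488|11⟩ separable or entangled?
Separable

Writing the state as a|00⟩ + b|01⟩ + c|10⟩ + d|11⟩, it is a product state iff ad − bc = 0.
Here (a, b, c, d) = (0.2112i, 0.5616, -0.2816i, -0.7488): ad − bc = (0.2112i)(-0.7488) − (0.5616)(-0.2816i) = 0, so the state is separable.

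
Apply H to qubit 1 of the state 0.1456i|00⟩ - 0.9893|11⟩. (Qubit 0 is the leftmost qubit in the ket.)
0.103i|00⟩ + 0.103i|01⟩ - 0.6995|10⟩ + 0.6995|11⟩

H on qubit 1 mixes each pair of kets that differ only in qubit 1: amplitudes (a, b) of (|…0…⟩, |…1…⟩) become ((a + b)/√2, (a − b)/√2). Kets absent from the input have amplitude 0.
(|00⟩, |01⟩): (a, b) = (0.1456i, 0) → (0.103i, 0.103i)
(|10⟩, |11⟩): (a, b) = (0, -0.9893) → (-0.6995, 0.6995)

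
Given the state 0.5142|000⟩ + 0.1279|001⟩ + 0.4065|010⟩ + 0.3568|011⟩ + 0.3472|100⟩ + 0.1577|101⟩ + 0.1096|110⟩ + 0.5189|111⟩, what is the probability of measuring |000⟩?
0.2644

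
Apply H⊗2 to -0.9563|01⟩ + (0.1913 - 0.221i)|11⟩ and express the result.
(-0.3825 - 0.1105i)|00⟩ + (0.3825 + 0.1105i)|01⟩ + (-0.5738 + 0.1105i)|10⟩ + (0.5738 - 0.1105i)|11⟩

H⊗2 gives amp(|y⟩) = (1/2) Σ_x (−1)^(x·y) amp(|x⟩), where x·y is the number of positions in which both x and y have a 1.
|00⟩: (-0.9563 + (0.1913 - 0.221i))/2 = (-0.3825 - 0.1105i)
|01⟩: (0.9563 - (0.1913 - 0.221i))/2 = (0.3825 + 0.1105i)
|10⟩: (-0.9563 - (0.1913 - 0.221i))/2 = (-0.5738 + 0.1105i)
|11⟩: (0.9563 + (0.1913 - 0.221i))/2 = (0.5738 - 0.1105i)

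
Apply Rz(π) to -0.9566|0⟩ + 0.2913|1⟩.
0.9566i|0⟩ + 0.2913i|1⟩

Rz(π) = [[e^(−iθ/2), 0], [0, e^(iθ/2)]] with e^(±iθ/2) = cos(θ/2) ± i·sin(θ/2); θ = π, cos(θ/2) ≈ 0, sin(θ/2) ≈ 1.
With a = amp(|0⟩) = -0.9566 and b = amp(|1⟩) = 0.2913:
new amp(|0⟩) = (-i)·a = 0.9566i
new amp(|1⟩) = (i)·b = 0.2913i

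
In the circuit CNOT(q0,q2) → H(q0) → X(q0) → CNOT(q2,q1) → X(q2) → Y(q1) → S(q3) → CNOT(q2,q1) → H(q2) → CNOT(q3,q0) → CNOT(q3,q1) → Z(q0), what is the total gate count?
12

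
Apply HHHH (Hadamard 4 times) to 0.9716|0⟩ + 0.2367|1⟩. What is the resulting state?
0.9716|0⟩ + 0.2367|1⟩

H² = I, so an even number of Hadamards cancels: H^4 = I and the state is unchanged.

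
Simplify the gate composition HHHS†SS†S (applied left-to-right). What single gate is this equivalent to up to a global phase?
H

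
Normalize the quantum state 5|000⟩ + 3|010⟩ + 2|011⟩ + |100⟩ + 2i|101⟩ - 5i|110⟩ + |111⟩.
0.6019|000⟩ + 0.3612|010⟩ + 0.2408|011⟩ + 0.1204|100⟩ + 0.2408i|101⟩ - 0.6019i|110⟩ + 0.1204|111⟩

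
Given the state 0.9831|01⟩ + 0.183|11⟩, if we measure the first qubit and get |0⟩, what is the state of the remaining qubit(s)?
|1⟩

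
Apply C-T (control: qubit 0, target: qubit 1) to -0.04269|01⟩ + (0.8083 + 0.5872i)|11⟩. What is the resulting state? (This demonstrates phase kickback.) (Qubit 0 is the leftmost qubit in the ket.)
-0.04269|01⟩ + (0.1563 + 0.9868i)|11⟩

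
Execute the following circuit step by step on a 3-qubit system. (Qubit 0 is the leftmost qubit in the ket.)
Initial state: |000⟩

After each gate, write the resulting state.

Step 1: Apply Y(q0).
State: i|100⟩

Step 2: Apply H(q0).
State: (1/√2)i|000⟩ - (1/√2)i|100⟩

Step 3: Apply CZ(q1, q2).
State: (1/√2)i|000⟩ - (1/√2)i|100⟩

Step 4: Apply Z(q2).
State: (1/√2)i|000⟩ - (1/√2)i|100⟩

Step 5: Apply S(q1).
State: (1/√2)i|000⟩ - (1/√2)i|100⟩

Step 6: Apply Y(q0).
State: -1/√2|000⟩ - 1/√2|100⟩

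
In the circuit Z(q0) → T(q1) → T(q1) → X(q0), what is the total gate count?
4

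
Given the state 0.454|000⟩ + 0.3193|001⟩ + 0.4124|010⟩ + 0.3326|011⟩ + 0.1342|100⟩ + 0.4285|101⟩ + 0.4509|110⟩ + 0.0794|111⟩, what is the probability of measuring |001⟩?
0.102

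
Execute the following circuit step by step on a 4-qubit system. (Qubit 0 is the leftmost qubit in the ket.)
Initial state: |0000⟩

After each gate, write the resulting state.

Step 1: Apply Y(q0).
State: i|1000⟩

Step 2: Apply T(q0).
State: (-1/√2 + (1/√2)i)|1000⟩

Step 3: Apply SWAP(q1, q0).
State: (-1/√2 + (1/√2)i)|0100⟩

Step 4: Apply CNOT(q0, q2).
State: (-1/√2 + (1/√2)i)|0100⟩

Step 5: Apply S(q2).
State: (-1/√2 + (1/√2)i)|0100⟩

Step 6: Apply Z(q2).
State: (-1/√2 + (1/√2)i)|0100⟩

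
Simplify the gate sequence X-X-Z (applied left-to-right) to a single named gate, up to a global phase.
Z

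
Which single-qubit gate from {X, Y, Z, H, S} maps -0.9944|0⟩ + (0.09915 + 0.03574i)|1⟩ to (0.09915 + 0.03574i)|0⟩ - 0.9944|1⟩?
X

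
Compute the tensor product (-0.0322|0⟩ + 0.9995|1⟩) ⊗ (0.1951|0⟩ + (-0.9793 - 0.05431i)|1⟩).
-0.006282|00⟩ + (0.03153 + 0.001749i)|01⟩ + 0.195|10⟩ + (-0.9788 - 0.05428i)|11⟩

amp(|b₁b₂…⟩) = product of the factor amplitudes for bits b₁, b₂, …; only kets whose every factor amplitude is nonzero survive.
|00⟩: (-0.0322)(0.1951) = -0.006282
|01⟩: (-0.0322)(-0.9793 - 0.05431i) = (0.03153 + 0.001749i)
|10⟩: (0.9995)(0.1951) = 0.195
|11⟩: (0.9995)(-0.9793 - 0.05431i) = (-0.9788 - 0.05428i)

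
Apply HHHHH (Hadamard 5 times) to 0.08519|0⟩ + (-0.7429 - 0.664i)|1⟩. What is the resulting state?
(-0.4651 - 0.4695i)|0⟩ + (0.5855 + 0.4695i)|1⟩

H² = I, so H^5 = H: a single Hadamard. With (a, b) = (0.08519, (-0.7429 - 0.664i)), H gives ((a + b)/√2, (a − b)/√2) = ((-0.4651 - 0.4695i), (0.5855 + 0.4695i)).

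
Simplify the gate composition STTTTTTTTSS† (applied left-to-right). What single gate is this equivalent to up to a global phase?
S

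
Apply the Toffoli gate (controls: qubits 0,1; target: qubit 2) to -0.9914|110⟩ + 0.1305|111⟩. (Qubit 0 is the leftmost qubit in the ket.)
0.1305|110⟩ - 0.9914|111⟩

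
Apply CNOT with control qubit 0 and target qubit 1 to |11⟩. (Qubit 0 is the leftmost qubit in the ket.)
|10⟩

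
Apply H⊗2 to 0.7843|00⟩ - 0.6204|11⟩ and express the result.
0.08195|00⟩ + 0.7024|01⟩ + 0.7024|10⟩ + 0.08195|11⟩

H⊗2 gives amp(|y⟩) = (1/2) Σ_x (−1)^(x·y) amp(|x⟩), where x·y is the number of positions in which both x and y have a 1.
|00⟩: (0.7843 - 0.6204)/2 = 0.08195
|01⟩: (0.7843 + 0.6204)/2 = 0.7024
|10⟩: (0.7843 + 0.6204)/2 = 0.7024
|11⟩: (0.7843 - 0.6204)/2 = 0.08195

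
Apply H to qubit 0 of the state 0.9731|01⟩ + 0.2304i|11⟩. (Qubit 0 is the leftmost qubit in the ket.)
(0.6881 + 0.1629i)|01⟩ + (0.6881 - 0.1629i)|11⟩

H on qubit 0 mixes each pair of kets that differ only in qubit 0: amplitudes (a, b) of (|…0…⟩, |…1…⟩) become ((a + b)/√2, (a − b)/√2). Kets absent from the input have amplitude 0.
(|01⟩, |11⟩): (a, b) = (0.9731, 0.2304i) → ((0.6881 + 0.1629i), (0.6881 - 0.1629i))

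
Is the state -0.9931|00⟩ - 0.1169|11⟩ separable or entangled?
Entangled

Writing the state as a|00⟩ + b|01⟩ + c|10⟩ + d|11⟩, it is a product state iff ad − bc = 0.
Here (a, b, c, d) = (-0.9931, 0, 0, -0.1169): ad − bc = (-0.9931)(-0.1169) − (0)(0) = 0.1161 ≠ 0, so the state is entangled.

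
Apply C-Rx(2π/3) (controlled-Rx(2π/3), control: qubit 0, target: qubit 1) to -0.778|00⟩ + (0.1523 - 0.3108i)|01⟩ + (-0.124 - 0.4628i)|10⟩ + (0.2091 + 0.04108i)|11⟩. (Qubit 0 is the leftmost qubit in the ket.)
-0.778|00⟩ + (0.1523 - 0.3108i)|01⟩ + (-0.02642 - 0.4125i)|10⟩ + (-0.2962 + 0.1279i)|11⟩

C-Rx(2π/3) leaves the control-|0⟩ kets |00⟩, |01⟩ unchanged and applies Rx(2π/3) to qubit 1 on the control-|1⟩ pair (|10⟩, |11⟩).
Rx(2π/3) = [[cos(θ/2), −i·sin(θ/2)], [−i·sin(θ/2), cos(θ/2)]]; θ = 2π/3, cos(θ/2) ≈ 0.5, sin(θ/2) ≈ 0.866025.
With a = amp(|10⟩) = (-0.124 - 0.4628i) and b = amp(|11⟩) = (0.2091 + 0.04108i):
new amp(|10⟩) = (0.5)·a + (-0.866025i)·b = (-0.02642 - 0.4125i)
new amp(|11⟩) = (-0.866025i)·a + (0.5)·b = (-0.2962 + 0.1279i)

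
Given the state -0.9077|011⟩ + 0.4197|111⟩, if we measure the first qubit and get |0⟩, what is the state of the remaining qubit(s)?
-|11⟩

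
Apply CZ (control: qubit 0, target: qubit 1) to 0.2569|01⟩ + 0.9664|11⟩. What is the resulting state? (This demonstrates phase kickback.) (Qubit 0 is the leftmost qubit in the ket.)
0.2569|01⟩ - 0.9664|11⟩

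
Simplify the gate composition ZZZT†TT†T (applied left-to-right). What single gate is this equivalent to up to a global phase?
Z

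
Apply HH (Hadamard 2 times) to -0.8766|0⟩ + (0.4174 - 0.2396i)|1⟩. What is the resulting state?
-0.8766|0⟩ + (0.4174 - 0.2396i)|1⟩

H² = I, so an even number of Hadamards cancels: H^2 = I and the state is unchanged.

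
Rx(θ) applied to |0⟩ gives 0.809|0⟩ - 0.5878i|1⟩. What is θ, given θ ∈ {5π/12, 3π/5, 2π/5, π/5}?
2π/5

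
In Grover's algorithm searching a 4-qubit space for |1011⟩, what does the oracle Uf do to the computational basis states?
Uf|x⟩ = -|x⟩ if x = 1011, else |x⟩ (phase flip on target)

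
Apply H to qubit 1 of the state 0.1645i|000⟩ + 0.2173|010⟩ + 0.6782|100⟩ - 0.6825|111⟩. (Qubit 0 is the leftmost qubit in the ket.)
(0.1537 + 0.1163i)|000⟩ + (-0.1537 + 0.1163i)|010⟩ + 0.4796|100⟩ - 0.4826|101⟩ + 0.4796|110⟩ + 0.4826|111⟩

H on qubit 1 mixes each pair of kets that differ only in qubit 1: amplitudes (a, b) of (|…0…⟩, |…1…⟩) become ((a + b)/√2, (a − b)/√2). Kets absent from the input have amplitude 0.
(|000⟩, |010⟩): (a, b) = (0.1645i, 0.2173) → ((0.1537 + 0.1163i), (-0.1537 + 0.1163i))
(|100⟩, |110⟩): (a, b) = (0.6782, 0) → (0.4796, 0.4796)
(|101⟩, |111⟩): (a, b) = (0, -0.6825) → (-0.4826, 0.4826)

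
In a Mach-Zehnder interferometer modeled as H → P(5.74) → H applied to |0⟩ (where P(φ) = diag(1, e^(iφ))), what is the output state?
(0.928 - 0.2584i)|0⟩ + (0.07197 + 0.2584i)|1⟩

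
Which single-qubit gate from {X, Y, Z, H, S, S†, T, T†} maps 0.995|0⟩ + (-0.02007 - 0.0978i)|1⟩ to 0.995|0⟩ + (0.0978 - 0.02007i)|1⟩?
S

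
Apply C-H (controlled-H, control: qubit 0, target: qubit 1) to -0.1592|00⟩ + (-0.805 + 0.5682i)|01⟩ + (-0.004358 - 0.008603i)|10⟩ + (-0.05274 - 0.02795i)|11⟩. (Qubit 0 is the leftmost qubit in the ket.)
-0.1592|00⟩ + (-0.805 + 0.5682i)|01⟩ + (-0.04037 - 0.02585i)|10⟩ + (0.03421 + 0.01368i)|11⟩

C-H leaves the control-|0⟩ kets |00⟩, |01⟩ unchanged and applies H to qubit 1 on the control-|1⟩ pair (|10⟩, |11⟩).
H = [[1/√2, 1/√2], [1/√2, -1/√2]].
With a = amp(|10⟩) = (-0.004358 - 0.008603i) and b = amp(|11⟩) = (-0.05274 - 0.02795i):
new amp(|10⟩) = (1/√2)·a + (1/√2)·b = (-0.04037 - 0.02585i)
new amp(|11⟩) = (1/√2)·a + (-1/√2)·b = (0.03421 + 0.01368i)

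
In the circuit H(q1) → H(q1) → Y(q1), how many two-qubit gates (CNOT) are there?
0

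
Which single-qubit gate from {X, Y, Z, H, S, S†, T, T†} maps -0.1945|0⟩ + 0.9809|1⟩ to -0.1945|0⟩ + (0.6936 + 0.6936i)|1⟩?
T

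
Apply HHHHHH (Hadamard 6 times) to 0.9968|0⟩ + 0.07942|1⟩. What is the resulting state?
0.9968|0⟩ + 0.07942|1⟩

H² = I, so an even number of Hadamards cancels: H^6 = I and the state is unchanged.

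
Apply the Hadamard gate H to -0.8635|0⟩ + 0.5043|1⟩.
-0.254|0⟩ - 0.9672|1⟩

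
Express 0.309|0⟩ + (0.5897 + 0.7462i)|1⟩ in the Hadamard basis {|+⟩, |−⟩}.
(0.6355 + 0.5276i)|+⟩ + (-0.1985 - 0.5276i)|−⟩

With |ψ⟩ = α|0⟩ + β|1⟩, the Hadamard-basis coefficients are ⟨+|ψ⟩ = (α + β)/√2 and ⟨−|ψ⟩ = (α − β)/√2.
Here α = 0.309, β = (0.5897 + 0.7462i): (α + β)/√2 = (0.6355 + 0.5276i), (α − β)/√2 = (-0.1985 - 0.5276i).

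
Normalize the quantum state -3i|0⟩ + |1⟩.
-0.9487i|0⟩ + 0.3162|1⟩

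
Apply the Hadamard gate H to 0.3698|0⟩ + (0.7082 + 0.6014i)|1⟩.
(0.7623 + 0.4253i)|0⟩ + (-0.2393 - 0.4253i)|1⟩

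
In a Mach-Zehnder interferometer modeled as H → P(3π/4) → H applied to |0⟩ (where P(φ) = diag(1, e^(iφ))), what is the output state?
(0.1464 + (1/√8)i)|0⟩ + (0.8536 - (1/√8)i)|1⟩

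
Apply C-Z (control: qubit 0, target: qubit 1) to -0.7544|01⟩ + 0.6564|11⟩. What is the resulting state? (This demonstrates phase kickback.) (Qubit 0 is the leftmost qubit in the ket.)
-0.7544|01⟩ - 0.6564|11⟩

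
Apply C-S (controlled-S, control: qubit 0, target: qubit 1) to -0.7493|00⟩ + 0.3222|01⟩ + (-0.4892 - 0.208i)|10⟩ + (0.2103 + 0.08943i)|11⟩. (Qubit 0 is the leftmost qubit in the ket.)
-0.7493|00⟩ + 0.3222|01⟩ + (-0.4892 - 0.208i)|10⟩ + (-0.08943 + 0.2103i)|11⟩

C-S leaves the control-|0⟩ kets |00⟩, |01⟩ unchanged and applies S to qubit 1 on the control-|1⟩ pair (|10⟩, |11⟩).
S = [[1, 0], [0, i]].
With a = amp(|10⟩) = (-0.4892 - 0.208i) and b = amp(|11⟩) = (0.2103 + 0.08943i):
new amp(|10⟩) = (1)·a = (-0.4892 - 0.208i)
new amp(|11⟩) = (i)·b = (-0.08943 + 0.2103i)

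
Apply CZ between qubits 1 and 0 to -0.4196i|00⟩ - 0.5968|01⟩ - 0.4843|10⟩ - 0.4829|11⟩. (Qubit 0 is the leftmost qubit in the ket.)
-0.4196i|00⟩ - 0.5968|01⟩ - 0.4843|10⟩ + 0.4829|11⟩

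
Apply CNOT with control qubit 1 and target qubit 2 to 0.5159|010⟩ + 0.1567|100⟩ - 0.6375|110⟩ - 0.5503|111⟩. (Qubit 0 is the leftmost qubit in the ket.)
0.5159|011⟩ + 0.1567|100⟩ - 0.5503|110⟩ - 0.6375|111⟩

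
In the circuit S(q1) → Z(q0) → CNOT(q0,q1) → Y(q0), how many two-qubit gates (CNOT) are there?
1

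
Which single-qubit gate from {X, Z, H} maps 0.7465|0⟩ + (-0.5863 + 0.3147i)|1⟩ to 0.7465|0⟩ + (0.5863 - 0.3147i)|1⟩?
Z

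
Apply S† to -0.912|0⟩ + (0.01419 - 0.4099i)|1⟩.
-0.912|0⟩ + (-0.4099 - 0.01419i)|1⟩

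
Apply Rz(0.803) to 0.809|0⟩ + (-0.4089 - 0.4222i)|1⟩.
(0.7447 - 0.3162i)|0⟩ + (-0.2114 - 0.5484i)|1⟩

Rz(0.803) = [[e^(−iθ/2), 0], [0, e^(iθ/2)]] with e^(±iθ/2) = cos(θ/2) ± i·sin(θ/2); θ = 0.803, cos(θ/2) ≈ 0.920476, sin(θ/2) ≈ 0.390799.
With a = amp(|0⟩) = 0.809 and b = amp(|1⟩) = (-0.4089 - 0.4222i):
new amp(|0⟩) = (0.920476 - 0.390799i)·a = (0.7447 - 0.3162i)
new amp(|1⟩) = (0.920476 + 0.390799i)·b = (-0.2114 - 0.5484i)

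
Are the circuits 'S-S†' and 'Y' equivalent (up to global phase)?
No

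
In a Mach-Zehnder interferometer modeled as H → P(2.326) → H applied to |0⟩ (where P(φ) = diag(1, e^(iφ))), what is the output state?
(0.1573 + 0.3641i)|0⟩ + (0.8427 - 0.3641i)|1⟩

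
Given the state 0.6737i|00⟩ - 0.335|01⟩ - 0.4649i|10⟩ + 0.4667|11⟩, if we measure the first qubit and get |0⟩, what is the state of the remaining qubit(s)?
0.8954i|0⟩ - 0.4452|1⟩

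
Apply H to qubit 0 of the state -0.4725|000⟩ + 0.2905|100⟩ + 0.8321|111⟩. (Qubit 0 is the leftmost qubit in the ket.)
-0.1287|000⟩ + 0.5884|011⟩ - 0.5395|100⟩ - 0.5884|111⟩

H on qubit 0 mixes each pair of kets that differ only in qubit 0: amplitudes (a, b) of (|…0…⟩, |…1…⟩) become ((a + b)/√2, (a − b)/√2). Kets absent from the input have amplitude 0.
(|000⟩, |100⟩): (a, b) = (-0.4725, 0.2905) → (-0.1287, -0.5395)
(|011⟩, |111⟩): (a, b) = (0, 0.8321) → (0.5884, -0.5884)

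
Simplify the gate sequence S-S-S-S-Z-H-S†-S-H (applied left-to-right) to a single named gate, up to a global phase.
Z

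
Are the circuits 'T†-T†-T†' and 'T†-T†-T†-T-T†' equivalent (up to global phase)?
Yes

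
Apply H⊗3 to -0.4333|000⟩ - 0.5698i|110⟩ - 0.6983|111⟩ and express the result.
(-0.4001 - 0.2015i)|000⟩ + (0.09369 - 0.2015i)|001⟩ + (0.09369 + 0.2015i)|010⟩ + (-0.4001 + 0.2015i)|011⟩ + (0.09369 + 0.2015i)|100⟩ + (-0.4001 + 0.2015i)|101⟩ + (-0.4001 - 0.2015i)|110⟩ + (0.09369 - 0.2015i)|111⟩

H⊗3 gives amp(|y⟩) = (1/2√2) Σ_x (−1)^(x·y) amp(|x⟩), where x·y is the number of positions in which both x and y have a 1.
|000⟩: (-0.4333 - 0.5698i - 0.6983)/(2√2) = (-0.4001 - 0.2015i)
|001⟩: (-0.4333 - 0.5698i + 0.6983)/(2√2) = (0.09369 - 0.2015i)
|010⟩: (-0.4333 + 0.5698i + 0.6983)/(2√2) = (0.09369 + 0.2015i)
|011⟩: (-0.4333 + 0.5698i - 0.6983)/(2√2) = (-0.4001 + 0.2015i)
|100⟩: (-0.4333 + 0.5698i + 0.6983)/(2√2) = (0.09369 + 0.2015i)
|101⟩: (-0.4333 + 0.5698i - 0.6983)/(2√2) = (-0.4001 + 0.2015i)
|110⟩: (-0.4333 - 0.5698i - 0.6983)/(2√2) = (-0.4001 - 0.2015i)
|111⟩: (-0.4333 - 0.5698i + 0.6983)/(2√2) = (0.09369 - 0.2015i)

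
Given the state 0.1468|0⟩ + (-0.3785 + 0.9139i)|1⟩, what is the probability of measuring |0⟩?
0.02155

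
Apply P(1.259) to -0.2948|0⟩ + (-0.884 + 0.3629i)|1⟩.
-0.2948|0⟩ + (-0.6166 - 0.7301i)|1⟩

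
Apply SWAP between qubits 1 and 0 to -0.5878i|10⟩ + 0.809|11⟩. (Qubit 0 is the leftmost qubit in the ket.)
-0.5878i|01⟩ + 0.809|11⟩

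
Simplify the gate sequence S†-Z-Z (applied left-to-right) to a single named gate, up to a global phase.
S†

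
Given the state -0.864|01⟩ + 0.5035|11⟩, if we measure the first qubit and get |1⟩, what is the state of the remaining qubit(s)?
|1⟩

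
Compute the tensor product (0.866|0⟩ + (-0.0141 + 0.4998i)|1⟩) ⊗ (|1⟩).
0.866|01⟩ + (-0.0141 + 0.4998i)|11⟩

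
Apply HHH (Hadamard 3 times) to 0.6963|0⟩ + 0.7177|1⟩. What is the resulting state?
0.9998|0⟩ - 0.01513|1⟩

H² = I, so H^3 = H: a single Hadamard. With (a, b) = (0.6963, 0.7177), H gives ((a + b)/√2, (a − b)/√2) = (0.9998, -0.01513).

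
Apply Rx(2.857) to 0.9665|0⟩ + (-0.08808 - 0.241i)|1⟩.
(-0.1015 + 0.08719i)|0⟩ + (-0.01249 - 0.9909i)|1⟩

Rx(2.857) = [[cos(θ/2), −i·sin(θ/2)], [−i·sin(θ/2), cos(θ/2)]]; θ = 2.857, cos(θ/2) ≈ 0.141817, sin(θ/2) ≈ 0.989893.
With a = amp(|0⟩) = 0.9665 and b = amp(|1⟩) = (-0.08808 - 0.241i):
new amp(|0⟩) = (0.141817)·a + (-0.989893i)·b = (-0.1015 + 0.08719i)
new amp(|1⟩) = (-0.989893i)·a + (0.141817)·b = (-0.01249 - 0.9909i)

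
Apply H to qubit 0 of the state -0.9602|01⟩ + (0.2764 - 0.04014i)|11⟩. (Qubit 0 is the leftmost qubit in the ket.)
(-0.4835 - 0.02838i)|01⟩ + (-0.8744 + 0.02838i)|11⟩

H on qubit 0 mixes each pair of kets that differ only in qubit 0: amplitudes (a, b) of (|…0…⟩, |…1…⟩) become ((a + b)/√2, (a − b)/√2). Kets absent from the input have amplitude 0.
(|01⟩, |11⟩): (a, b) = (-0.9602, (0.2764 - 0.04014i)) → ((-0.4835 - 0.02838i), (-0.8744 + 0.02838i))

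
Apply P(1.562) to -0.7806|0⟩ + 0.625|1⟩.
-0.7806|0⟩ + (0.005498 + 0.625i)|1⟩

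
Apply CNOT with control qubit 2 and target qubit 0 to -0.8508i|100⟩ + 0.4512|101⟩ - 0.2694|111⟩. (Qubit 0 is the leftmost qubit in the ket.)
0.4512|001⟩ - 0.2694|011⟩ - 0.8508i|100⟩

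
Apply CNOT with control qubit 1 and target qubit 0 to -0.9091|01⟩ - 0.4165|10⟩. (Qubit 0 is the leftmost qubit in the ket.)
-0.4165|10⟩ - 0.9091|11⟩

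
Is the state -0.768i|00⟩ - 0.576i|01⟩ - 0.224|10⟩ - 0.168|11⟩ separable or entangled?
Separable

Writing the state as a|00⟩ + b|01⟩ + c|10⟩ + d|11⟩, it is a product state iff ad − bc = 0.
Here (a, b, c, d) = (-0.768i, -0.576i, -0.224, -0.168): ad − bc = (-0.768i)(-0.168) − (-0.576i)(-0.224) = 0, so the state is separable.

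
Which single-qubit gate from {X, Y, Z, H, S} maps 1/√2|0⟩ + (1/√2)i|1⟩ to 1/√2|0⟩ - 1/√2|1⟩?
S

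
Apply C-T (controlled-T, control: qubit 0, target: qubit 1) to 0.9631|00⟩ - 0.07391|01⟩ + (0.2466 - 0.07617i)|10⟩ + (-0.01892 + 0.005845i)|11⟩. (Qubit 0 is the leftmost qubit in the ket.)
0.9631|00⟩ - 0.07391|01⟩ + (0.2466 - 0.07617i)|10⟩ + (-0.01751 - 0.009245i)|11⟩

C-T leaves the control-|0⟩ kets |00⟩, |01⟩ unchanged and applies T to qubit 1 on the control-|1⟩ pair (|10⟩, |11⟩).
T = [[1, 0], [0, (1/√2 + (1/√2)i)]].
With a = amp(|10⟩) = (0.2466 - 0.07617i) and b = amp(|11⟩) = (-0.01892 + 0.005845i):
new amp(|10⟩) = (1)·a = (0.2466 - 0.07617i)
new amp(|11⟩) = (1/√2 + (1/√2)i)·b = (-0.01751 - 0.009245i)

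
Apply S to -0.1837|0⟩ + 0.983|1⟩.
-0.1837|0⟩ + 0.983i|1⟩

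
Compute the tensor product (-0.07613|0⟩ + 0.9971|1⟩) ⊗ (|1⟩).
-0.07613|01⟩ + 0.9971|11⟩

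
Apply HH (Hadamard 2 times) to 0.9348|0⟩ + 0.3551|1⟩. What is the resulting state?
0.9348|0⟩ + 0.3551|1⟩

H² = I, so an even number of Hadamards cancels: H^2 = I and the state is unchanged.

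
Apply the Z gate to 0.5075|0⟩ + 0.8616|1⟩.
0.5075|0⟩ - 0.8616|1⟩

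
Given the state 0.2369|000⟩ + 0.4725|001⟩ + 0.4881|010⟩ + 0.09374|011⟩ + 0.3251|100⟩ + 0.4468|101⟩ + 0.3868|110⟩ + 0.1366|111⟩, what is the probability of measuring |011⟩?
0.008787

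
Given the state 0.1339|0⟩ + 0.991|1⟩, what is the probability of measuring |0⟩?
0.01793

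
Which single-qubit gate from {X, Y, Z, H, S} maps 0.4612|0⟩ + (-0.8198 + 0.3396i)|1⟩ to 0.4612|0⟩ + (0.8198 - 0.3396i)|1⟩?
Z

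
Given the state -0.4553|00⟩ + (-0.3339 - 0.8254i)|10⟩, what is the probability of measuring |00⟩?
0.2073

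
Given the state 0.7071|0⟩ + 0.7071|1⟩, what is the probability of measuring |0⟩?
0.5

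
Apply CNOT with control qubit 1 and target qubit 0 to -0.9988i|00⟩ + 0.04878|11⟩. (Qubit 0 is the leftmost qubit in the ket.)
-0.9988i|00⟩ + 0.04878|01⟩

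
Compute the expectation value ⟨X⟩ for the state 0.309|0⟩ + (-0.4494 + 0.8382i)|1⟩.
-0.2777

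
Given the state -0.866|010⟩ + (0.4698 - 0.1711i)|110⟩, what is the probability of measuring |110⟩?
0.25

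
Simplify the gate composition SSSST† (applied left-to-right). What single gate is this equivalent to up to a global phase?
T†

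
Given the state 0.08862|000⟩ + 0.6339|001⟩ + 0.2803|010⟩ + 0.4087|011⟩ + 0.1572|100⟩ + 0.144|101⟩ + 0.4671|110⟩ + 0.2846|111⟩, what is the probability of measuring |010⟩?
0.07857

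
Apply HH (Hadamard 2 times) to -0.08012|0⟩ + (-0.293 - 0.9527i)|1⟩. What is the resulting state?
-0.08012|0⟩ + (-0.293 - 0.9527i)|1⟩

H² = I, so an even number of Hadamards cancels: H^2 = I and the state is unchanged.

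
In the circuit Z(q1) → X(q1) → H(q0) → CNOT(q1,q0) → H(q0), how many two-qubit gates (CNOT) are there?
1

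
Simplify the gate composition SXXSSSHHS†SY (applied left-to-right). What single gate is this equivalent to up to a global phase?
Y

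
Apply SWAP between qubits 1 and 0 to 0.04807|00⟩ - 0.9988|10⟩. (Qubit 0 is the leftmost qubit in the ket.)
0.04807|00⟩ - 0.9988|01⟩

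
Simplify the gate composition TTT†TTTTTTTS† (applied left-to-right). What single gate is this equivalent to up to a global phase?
S†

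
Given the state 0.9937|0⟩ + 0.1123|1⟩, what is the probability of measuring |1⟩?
0.01261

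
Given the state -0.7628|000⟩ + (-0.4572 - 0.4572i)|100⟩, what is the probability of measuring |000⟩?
0.5819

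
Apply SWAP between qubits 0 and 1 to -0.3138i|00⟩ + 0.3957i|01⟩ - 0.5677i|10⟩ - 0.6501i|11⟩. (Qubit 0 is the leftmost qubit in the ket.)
-0.3138i|00⟩ - 0.5677i|01⟩ + 0.3957i|10⟩ - 0.6501i|11⟩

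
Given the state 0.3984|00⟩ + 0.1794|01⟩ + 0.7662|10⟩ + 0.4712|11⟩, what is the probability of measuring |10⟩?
0.5871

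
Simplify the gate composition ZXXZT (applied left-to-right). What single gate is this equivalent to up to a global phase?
T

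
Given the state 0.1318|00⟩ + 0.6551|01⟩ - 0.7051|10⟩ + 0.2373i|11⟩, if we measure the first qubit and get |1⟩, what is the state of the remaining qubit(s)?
-0.9478|0⟩ + 0.319i|1⟩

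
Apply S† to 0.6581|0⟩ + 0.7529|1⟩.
0.6581|0⟩ - 0.7529i|1⟩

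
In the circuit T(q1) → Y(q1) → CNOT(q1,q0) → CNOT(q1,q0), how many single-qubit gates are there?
2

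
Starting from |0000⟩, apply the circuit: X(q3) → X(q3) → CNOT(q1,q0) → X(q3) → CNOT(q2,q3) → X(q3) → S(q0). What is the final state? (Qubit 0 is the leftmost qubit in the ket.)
|0000⟩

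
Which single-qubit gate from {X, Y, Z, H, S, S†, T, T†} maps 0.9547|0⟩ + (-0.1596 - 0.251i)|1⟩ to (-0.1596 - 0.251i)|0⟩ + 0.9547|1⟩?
X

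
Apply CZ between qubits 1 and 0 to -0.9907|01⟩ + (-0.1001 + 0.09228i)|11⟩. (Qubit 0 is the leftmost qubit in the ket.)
-0.9907|01⟩ + (0.1001 - 0.09228i)|11⟩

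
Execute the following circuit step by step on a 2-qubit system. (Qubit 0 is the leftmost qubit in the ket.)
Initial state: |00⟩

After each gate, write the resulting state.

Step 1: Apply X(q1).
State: |01⟩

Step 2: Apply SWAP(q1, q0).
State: |10⟩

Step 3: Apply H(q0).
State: 1/√2|00⟩ - 1/√2|10⟩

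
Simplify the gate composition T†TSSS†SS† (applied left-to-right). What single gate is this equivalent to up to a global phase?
S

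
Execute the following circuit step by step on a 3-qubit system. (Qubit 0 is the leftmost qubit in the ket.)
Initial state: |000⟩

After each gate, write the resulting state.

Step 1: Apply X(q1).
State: |010⟩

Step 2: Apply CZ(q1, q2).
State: |010⟩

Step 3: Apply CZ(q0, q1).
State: |010⟩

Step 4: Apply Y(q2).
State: i|011⟩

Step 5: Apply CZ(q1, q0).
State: i|011⟩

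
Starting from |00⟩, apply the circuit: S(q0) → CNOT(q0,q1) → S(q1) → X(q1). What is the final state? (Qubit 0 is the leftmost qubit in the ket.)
|01⟩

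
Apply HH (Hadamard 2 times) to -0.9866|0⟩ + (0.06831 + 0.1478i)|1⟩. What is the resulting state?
-0.9866|0⟩ + (0.06831 + 0.1478i)|1⟩

H² = I, so an even number of Hadamards cancels: H^2 = I and the state is unchanged.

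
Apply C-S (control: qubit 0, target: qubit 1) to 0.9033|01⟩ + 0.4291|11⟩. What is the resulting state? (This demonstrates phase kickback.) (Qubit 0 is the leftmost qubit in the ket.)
0.9033|01⟩ + 0.4291i|11⟩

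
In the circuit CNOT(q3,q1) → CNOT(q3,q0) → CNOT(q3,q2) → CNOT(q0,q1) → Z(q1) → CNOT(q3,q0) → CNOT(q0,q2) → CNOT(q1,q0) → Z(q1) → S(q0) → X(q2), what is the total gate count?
11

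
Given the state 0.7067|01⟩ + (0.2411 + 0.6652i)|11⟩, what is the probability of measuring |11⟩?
0.5006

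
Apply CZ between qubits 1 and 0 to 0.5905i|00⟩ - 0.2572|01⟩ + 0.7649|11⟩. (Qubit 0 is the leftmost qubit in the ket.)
0.5905i|00⟩ - 0.2572|01⟩ - 0.7649|11⟩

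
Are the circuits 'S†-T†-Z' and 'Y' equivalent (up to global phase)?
No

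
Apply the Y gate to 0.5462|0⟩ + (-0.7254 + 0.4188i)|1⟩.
(0.4188 + 0.7254i)|0⟩ + 0.5462i|1⟩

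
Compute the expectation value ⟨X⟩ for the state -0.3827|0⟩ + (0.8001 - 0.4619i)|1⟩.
-0.6124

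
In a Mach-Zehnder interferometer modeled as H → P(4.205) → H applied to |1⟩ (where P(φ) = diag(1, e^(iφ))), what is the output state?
(0.7429 + 0.437i)|0⟩ + (0.2571 - 0.437i)|1⟩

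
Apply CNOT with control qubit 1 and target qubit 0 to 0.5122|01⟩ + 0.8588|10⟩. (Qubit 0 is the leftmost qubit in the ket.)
0.8588|10⟩ + 0.5122|11⟩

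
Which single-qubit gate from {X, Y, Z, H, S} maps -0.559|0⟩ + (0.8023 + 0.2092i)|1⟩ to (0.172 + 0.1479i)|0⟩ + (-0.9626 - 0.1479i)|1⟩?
H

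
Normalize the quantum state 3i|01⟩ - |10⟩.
0.9487i|01⟩ - 0.3162|10⟩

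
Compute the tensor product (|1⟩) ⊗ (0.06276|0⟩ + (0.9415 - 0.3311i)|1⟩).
0.06276|10⟩ + (0.9415 - 0.3311i)|11⟩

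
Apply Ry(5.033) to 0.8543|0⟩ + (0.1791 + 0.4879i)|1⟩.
(-0.7976 - 0.2855i)|0⟩ + (0.3547 - 0.3956i)|1⟩

Ry(5.033) = [[cos(θ/2), −sin(θ/2)], [sin(θ/2), cos(θ/2)]]; θ = 5.033, cos(θ/2) ≈ -0.810909, sin(θ/2) ≈ 0.585172.
With a = amp(|0⟩) = 0.8543 and b = amp(|1⟩) = (0.1791 + 0.4879i):
new amp(|0⟩) = (-0.810909)·a + (-0.585172)·b = (-0.7976 - 0.2855i)
new amp(|1⟩) = (0.585172)·a + (-0.810909)·b = (0.3547 - 0.3956i)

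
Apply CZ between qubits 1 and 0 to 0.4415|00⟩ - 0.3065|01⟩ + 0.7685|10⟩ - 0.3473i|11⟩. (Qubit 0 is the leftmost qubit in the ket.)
0.4415|00⟩ - 0.3065|01⟩ + 0.7685|10⟩ + 0.3473i|11⟩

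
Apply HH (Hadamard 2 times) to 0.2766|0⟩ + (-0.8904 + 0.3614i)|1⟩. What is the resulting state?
0.2766|0⟩ + (-0.8904 + 0.3614i)|1⟩

H² = I, so an even number of Hadamards cancels: H^2 = I and the state is unchanged.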